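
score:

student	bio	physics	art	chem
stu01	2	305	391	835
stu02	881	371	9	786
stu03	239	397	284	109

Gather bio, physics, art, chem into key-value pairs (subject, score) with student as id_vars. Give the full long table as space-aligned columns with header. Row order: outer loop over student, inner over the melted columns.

student  subject  score
stu01    bio      2    
stu01    physics  305  
stu01    art      391  
stu01    chem     835  
stu02    bio      881  
stu02    physics  371  
stu02    art      9    
stu02    chem     786  
stu03    bio      239  
stu03    physics  397  
stu03    art      284  
stu03    chem     109  

Each (student, column) pair becomes one row: 3 × 4 = 12 rows.
For example, (stu01, bio) → score=2.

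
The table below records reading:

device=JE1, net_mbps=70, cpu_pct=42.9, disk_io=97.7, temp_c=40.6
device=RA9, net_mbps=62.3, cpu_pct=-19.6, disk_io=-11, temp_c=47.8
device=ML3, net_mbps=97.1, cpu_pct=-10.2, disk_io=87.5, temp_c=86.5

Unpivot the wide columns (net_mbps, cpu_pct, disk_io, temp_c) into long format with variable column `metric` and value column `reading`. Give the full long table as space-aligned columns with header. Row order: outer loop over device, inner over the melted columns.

Each (device, column) pair becomes one row: 3 × 4 = 12 rows.
For example, (JE1, net_mbps) → reading=70.

device  metric    reading
JE1     net_mbps  70     
JE1     cpu_pct   42.9   
JE1     disk_io   97.7   
JE1     temp_c    40.6   
RA9     net_mbps  62.3   
RA9     cpu_pct   -19.6  
RA9     disk_io   -11    
RA9     temp_c    47.8   
ML3     net_mbps  97.1   
ML3     cpu_pct   -10.2  
ML3     disk_io   87.5   
ML3     temp_c    86.5   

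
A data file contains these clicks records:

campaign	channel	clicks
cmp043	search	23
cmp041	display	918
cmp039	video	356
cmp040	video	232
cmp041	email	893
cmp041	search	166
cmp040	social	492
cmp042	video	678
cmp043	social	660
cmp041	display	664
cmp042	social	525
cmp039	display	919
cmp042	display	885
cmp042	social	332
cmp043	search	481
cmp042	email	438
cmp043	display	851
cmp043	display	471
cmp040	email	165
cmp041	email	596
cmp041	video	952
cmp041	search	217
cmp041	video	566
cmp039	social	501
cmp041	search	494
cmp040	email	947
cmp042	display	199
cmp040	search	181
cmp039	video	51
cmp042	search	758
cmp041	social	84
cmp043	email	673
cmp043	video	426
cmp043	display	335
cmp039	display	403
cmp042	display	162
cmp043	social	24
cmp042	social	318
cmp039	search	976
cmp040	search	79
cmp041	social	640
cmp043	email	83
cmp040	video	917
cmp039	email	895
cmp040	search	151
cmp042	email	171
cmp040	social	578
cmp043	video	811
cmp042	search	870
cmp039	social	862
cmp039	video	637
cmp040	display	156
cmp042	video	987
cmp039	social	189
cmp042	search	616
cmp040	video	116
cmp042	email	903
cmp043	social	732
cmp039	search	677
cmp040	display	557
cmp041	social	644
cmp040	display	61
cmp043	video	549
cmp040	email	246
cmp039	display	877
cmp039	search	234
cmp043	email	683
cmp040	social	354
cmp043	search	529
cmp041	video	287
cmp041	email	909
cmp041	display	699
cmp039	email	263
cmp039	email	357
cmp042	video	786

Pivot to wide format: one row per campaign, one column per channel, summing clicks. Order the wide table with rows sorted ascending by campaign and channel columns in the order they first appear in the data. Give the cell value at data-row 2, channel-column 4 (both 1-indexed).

1358

With rows sorted ascending by campaign, row 2 is campaign=cmp040. channel columns in first-appearance order: search, display, video, email, social; column 4 is email.
Long rows with campaign=cmp040, channel=email: 165 + 947 + 246 = 1358.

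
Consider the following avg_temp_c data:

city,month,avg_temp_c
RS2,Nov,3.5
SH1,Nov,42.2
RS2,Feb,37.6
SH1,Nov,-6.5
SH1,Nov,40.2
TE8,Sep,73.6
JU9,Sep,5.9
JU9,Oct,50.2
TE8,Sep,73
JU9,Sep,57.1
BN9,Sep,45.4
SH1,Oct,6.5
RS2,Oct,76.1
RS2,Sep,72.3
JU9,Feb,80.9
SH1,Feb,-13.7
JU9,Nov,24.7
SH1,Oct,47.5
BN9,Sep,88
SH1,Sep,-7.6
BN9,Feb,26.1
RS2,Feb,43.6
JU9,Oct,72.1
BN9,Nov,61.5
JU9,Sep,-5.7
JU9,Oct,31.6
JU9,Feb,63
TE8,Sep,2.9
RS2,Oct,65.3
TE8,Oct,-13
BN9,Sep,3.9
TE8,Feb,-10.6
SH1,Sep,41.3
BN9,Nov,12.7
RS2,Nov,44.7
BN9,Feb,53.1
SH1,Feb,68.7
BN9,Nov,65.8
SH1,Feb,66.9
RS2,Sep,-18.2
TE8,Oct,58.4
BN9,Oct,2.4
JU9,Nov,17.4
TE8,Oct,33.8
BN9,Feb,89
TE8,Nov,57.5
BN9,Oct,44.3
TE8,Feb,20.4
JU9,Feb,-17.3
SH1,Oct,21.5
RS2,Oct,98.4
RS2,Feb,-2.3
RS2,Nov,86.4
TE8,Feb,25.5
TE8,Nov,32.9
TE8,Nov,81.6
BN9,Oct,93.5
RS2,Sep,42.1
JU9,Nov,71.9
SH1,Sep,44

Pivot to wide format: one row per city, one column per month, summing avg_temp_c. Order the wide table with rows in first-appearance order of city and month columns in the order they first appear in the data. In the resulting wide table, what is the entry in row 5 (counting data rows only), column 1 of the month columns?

140

With rows in first-appearance order of city, row 5 is city=BN9. month columns in first-appearance order: Nov, Feb, Sep, Oct; column 1 is Nov.
Long rows with city=BN9, month=Nov: 61.5 + 12.7 + 65.8 = 140.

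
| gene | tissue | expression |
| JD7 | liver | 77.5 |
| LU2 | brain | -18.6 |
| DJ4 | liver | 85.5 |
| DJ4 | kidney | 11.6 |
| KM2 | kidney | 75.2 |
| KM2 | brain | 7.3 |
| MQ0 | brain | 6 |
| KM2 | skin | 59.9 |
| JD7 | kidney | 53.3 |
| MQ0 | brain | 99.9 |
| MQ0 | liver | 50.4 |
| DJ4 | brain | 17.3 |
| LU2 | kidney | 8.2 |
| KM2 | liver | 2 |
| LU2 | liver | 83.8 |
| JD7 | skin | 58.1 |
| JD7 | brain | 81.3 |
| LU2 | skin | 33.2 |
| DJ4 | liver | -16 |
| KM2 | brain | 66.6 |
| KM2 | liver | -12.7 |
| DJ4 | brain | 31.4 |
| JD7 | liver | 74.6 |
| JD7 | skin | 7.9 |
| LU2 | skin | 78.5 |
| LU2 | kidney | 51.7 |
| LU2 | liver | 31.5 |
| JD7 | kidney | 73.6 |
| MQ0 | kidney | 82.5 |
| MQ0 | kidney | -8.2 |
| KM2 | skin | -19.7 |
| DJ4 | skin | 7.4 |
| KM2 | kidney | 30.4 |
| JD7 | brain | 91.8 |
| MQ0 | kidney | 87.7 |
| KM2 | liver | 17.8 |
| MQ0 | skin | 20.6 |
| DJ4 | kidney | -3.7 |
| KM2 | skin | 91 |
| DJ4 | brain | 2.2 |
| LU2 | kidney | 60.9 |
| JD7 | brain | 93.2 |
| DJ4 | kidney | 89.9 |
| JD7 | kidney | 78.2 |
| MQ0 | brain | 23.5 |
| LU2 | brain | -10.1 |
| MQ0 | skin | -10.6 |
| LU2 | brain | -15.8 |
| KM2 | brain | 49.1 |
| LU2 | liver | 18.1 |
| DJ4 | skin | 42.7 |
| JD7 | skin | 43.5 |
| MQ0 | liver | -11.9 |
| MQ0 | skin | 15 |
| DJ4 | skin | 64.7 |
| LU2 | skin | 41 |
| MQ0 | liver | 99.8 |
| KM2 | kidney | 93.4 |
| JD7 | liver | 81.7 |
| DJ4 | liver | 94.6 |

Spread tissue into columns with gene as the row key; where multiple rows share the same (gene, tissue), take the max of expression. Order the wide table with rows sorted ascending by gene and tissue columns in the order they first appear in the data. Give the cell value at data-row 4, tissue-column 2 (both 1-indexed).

-10.1

With rows sorted ascending by gene, row 4 is gene=LU2. tissue columns in first-appearance order: liver, brain, kidney, skin; column 2 is brain.
Long rows with gene=LU2, tissue=brain: max(-18.6, -10.1, -15.8) = -10.1.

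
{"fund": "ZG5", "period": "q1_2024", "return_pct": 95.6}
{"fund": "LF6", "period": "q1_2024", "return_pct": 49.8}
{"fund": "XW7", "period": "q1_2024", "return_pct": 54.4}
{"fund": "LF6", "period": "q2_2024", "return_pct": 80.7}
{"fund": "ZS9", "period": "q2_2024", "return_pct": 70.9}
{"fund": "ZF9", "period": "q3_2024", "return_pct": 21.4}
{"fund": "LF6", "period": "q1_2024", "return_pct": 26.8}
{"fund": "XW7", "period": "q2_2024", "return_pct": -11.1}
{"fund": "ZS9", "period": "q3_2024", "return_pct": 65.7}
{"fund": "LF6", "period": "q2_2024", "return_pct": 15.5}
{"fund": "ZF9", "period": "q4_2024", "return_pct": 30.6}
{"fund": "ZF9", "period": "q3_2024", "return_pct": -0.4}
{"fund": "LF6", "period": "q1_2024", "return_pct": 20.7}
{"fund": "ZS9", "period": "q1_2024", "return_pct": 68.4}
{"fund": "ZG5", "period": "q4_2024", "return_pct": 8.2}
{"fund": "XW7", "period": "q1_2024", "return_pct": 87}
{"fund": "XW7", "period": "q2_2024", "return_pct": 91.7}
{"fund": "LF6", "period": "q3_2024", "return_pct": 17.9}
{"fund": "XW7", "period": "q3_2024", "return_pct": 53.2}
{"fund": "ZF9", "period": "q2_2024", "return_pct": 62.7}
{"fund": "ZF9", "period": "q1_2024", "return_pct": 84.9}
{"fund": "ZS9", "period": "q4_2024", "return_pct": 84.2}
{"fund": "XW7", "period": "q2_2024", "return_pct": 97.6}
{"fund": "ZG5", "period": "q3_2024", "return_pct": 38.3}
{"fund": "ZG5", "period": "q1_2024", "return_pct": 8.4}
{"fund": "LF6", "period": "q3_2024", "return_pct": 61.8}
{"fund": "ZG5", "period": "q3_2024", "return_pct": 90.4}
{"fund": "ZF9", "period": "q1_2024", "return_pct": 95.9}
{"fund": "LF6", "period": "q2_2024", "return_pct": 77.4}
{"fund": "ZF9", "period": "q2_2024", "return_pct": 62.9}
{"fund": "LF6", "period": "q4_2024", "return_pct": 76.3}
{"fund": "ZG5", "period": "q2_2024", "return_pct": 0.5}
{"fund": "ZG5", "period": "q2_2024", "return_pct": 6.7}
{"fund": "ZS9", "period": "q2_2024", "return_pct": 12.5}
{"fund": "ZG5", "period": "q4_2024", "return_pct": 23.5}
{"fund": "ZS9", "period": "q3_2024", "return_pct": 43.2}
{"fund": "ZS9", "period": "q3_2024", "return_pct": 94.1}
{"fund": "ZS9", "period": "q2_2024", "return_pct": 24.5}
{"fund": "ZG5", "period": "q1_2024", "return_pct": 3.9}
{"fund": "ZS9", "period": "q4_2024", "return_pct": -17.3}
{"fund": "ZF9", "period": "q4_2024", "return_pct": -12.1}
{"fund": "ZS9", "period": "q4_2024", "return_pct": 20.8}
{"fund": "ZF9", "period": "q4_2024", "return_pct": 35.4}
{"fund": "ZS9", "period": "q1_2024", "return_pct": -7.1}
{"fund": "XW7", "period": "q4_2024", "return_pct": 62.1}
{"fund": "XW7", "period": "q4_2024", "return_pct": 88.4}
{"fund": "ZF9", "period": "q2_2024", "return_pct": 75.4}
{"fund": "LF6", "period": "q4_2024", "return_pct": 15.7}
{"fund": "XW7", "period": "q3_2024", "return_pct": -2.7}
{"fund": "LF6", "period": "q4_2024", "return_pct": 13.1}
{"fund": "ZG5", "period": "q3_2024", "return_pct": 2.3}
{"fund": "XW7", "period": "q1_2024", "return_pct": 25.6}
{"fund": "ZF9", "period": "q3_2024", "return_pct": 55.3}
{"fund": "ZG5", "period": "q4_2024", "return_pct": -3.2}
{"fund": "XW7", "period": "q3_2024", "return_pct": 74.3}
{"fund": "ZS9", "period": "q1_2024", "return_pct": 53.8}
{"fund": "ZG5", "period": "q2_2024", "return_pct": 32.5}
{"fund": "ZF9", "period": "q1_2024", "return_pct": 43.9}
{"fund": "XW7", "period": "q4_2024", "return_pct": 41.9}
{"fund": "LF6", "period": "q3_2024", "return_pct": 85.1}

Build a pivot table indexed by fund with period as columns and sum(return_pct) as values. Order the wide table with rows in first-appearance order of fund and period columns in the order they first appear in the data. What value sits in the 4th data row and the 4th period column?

With rows in first-appearance order of fund, row 4 is fund=ZS9. period columns in first-appearance order: q1_2024, q2_2024, q3_2024, q4_2024; column 4 is q4_2024.
Long rows with fund=ZS9, period=q4_2024: 84.2 + -17.3 + 20.8 = 87.7.

87.7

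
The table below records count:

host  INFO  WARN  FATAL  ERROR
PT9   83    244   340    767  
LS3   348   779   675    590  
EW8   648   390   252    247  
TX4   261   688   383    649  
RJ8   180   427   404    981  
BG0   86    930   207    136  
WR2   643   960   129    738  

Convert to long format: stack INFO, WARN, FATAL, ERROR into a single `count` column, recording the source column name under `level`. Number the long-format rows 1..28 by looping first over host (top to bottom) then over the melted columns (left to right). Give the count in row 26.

28 rows total (7 × 4). Row 26: index ⌊(26-1)/4⌋ = 6 into host → WR2; (26-1) mod 4 = 1 into the melted columns → WARN.
So row 26 is (WR2, WARN, 960); count = 960.

960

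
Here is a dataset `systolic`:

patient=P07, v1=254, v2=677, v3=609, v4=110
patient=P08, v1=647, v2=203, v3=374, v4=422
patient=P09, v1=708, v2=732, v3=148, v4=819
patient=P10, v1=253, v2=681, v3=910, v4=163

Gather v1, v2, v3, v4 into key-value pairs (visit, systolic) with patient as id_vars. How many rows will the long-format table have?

16

4 patient values × 4 melted columns = 16 rows.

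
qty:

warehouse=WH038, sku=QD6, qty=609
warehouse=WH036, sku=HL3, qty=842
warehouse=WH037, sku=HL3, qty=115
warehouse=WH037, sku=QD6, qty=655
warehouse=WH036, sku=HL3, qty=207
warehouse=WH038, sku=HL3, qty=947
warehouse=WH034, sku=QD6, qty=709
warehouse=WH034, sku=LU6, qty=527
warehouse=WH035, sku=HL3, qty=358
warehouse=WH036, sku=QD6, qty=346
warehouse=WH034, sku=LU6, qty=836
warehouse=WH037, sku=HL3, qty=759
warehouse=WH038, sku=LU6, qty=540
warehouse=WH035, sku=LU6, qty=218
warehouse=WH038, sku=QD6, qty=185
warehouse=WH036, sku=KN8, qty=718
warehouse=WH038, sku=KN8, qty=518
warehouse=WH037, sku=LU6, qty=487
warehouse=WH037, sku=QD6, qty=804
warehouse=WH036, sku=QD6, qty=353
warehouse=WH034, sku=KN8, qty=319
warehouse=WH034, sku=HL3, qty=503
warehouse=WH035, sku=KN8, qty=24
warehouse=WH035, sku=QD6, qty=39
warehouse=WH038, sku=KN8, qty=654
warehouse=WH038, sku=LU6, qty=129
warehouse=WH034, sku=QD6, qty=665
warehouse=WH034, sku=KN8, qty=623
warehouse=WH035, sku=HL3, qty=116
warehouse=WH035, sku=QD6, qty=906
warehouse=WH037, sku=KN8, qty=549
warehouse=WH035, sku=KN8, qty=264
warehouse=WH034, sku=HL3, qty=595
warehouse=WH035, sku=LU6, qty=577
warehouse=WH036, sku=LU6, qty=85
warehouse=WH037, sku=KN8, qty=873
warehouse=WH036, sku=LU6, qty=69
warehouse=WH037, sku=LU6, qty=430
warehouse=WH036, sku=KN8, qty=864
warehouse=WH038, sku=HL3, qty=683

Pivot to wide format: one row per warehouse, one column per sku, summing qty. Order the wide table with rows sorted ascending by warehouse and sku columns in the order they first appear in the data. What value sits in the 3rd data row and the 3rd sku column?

With rows sorted ascending by warehouse, row 3 is warehouse=WH036. sku columns in first-appearance order: QD6, HL3, LU6, KN8; column 3 is LU6.
Long rows with warehouse=WH036, sku=LU6: 85 + 69 = 154.

154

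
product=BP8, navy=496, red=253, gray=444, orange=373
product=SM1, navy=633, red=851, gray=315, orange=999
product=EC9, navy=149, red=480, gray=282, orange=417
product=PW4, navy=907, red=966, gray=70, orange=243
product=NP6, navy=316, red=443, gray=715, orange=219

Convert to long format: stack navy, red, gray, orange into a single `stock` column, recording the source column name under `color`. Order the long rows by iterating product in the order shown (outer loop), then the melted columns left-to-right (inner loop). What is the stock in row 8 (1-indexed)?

20 rows total (5 × 4). Row 8: index ⌊(8-1)/4⌋ = 1 into product → SM1; (8-1) mod 4 = 3 into the melted columns → orange.
So row 8 is (SM1, orange, 999); stock = 999.

999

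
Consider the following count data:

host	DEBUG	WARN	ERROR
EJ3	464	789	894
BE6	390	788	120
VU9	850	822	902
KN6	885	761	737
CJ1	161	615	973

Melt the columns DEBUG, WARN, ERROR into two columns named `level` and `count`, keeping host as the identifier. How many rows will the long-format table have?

5 host values × 3 melted columns = 15 rows.

15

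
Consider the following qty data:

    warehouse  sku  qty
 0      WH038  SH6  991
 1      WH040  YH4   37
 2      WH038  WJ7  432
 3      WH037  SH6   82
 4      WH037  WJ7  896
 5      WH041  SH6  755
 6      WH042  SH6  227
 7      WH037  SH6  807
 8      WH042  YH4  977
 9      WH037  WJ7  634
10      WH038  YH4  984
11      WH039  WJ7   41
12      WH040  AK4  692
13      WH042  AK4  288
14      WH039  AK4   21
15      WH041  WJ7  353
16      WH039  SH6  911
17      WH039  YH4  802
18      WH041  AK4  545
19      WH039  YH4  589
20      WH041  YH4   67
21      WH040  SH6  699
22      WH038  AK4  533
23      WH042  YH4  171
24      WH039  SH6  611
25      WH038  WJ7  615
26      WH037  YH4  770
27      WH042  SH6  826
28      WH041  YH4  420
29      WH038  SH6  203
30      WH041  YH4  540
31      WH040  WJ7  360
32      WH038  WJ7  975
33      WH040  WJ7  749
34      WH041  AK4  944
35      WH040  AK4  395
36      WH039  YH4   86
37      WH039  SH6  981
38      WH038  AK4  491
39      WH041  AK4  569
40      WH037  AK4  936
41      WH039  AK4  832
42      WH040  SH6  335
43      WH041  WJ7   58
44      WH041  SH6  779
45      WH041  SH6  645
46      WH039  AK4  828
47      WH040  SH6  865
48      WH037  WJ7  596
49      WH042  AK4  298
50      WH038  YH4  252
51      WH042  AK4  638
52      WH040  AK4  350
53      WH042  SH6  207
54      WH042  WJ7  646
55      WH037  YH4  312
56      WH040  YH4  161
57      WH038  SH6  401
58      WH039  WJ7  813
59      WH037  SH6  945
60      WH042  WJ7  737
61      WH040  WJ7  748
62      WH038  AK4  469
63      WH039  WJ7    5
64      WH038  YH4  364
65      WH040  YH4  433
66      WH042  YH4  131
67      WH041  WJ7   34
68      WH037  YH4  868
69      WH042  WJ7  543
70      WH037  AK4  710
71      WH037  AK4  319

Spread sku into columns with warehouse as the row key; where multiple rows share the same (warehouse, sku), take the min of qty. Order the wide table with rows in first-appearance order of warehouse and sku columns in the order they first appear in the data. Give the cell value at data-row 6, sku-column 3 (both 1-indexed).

5

With rows in first-appearance order of warehouse, row 6 is warehouse=WH039. sku columns in first-appearance order: SH6, YH4, WJ7, AK4; column 3 is WJ7.
Long rows with warehouse=WH039, sku=WJ7: min(41, 813, 5) = 5.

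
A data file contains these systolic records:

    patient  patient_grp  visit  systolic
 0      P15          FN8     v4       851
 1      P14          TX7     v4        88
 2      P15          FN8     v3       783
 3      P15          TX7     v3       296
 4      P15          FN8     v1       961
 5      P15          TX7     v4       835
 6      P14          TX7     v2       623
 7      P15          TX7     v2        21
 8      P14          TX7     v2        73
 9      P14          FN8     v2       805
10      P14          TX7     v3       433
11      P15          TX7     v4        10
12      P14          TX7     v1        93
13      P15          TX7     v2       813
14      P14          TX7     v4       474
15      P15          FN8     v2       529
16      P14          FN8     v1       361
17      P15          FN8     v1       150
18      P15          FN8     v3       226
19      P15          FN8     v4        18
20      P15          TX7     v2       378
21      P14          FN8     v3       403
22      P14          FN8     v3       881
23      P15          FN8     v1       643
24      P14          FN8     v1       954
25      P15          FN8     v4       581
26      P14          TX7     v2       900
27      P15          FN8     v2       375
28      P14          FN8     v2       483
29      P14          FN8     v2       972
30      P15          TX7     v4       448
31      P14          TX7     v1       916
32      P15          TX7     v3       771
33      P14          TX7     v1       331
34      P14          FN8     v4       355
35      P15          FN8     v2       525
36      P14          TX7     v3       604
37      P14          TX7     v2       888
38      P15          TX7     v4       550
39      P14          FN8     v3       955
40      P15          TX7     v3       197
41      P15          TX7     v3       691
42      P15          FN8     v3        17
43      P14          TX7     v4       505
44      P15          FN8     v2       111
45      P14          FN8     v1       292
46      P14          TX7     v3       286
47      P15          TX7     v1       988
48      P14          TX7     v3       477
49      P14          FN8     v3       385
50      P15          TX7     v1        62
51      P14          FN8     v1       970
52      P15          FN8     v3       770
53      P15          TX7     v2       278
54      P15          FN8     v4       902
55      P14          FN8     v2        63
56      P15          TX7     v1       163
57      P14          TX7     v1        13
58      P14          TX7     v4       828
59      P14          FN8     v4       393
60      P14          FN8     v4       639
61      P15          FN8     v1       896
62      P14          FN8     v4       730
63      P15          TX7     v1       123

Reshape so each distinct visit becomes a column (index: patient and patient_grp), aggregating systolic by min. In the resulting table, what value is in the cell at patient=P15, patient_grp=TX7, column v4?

Rows with patient=P15, patient_grp=TX7 and visit=v4: systolic values are 835, 10, 448, 550.
min(835, 10, 448, 550) = 10.

10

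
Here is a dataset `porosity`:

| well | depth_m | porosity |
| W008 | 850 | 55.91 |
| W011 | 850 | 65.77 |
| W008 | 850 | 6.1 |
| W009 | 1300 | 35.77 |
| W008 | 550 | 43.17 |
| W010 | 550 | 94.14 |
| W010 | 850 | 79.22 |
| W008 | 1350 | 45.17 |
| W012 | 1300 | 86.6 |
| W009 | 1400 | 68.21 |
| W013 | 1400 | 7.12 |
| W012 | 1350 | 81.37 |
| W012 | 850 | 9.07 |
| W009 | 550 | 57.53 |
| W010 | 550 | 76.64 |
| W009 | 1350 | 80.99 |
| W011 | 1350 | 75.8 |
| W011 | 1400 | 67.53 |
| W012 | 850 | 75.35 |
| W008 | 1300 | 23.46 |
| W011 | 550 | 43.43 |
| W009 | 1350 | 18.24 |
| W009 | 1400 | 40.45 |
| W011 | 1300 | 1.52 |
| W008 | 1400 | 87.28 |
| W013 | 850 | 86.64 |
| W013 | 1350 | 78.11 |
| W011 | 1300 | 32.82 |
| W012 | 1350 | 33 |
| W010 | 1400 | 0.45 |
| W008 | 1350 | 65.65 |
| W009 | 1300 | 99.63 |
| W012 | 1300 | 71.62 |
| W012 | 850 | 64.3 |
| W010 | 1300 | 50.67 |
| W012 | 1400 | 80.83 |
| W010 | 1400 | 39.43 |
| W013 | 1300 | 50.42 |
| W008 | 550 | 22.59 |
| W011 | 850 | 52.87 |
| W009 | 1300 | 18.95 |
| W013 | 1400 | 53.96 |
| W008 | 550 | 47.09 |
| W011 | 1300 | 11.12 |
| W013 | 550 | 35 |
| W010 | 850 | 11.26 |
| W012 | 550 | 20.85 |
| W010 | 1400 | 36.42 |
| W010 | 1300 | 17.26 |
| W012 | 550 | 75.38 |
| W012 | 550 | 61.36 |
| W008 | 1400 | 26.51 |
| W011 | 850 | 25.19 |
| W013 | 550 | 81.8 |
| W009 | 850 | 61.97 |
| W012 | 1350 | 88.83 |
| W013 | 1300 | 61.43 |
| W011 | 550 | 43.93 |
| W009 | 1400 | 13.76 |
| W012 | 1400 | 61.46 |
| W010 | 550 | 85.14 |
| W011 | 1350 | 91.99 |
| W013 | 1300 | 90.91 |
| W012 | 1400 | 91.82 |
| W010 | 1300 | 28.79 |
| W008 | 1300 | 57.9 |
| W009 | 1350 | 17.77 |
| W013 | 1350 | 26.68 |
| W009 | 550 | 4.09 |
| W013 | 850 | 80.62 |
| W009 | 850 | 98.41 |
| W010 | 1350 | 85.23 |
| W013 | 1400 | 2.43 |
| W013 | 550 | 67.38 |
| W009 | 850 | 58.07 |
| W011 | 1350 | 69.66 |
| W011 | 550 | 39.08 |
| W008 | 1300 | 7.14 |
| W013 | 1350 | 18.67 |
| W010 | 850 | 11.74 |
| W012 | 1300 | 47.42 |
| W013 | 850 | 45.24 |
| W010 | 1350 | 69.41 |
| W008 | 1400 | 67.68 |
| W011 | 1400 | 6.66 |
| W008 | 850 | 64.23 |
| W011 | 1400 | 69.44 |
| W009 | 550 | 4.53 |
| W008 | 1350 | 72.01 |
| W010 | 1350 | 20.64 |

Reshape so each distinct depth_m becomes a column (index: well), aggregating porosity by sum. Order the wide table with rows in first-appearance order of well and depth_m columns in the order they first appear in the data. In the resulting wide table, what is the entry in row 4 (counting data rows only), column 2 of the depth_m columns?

With rows in first-appearance order of well, row 4 is well=W010. depth_m columns in first-appearance order: 850, 1300, 550, 1350, 1400; column 2 is 1300.
Long rows with well=W010, depth_m=1300: 50.67 + 17.26 + 28.79 = 96.72.

96.72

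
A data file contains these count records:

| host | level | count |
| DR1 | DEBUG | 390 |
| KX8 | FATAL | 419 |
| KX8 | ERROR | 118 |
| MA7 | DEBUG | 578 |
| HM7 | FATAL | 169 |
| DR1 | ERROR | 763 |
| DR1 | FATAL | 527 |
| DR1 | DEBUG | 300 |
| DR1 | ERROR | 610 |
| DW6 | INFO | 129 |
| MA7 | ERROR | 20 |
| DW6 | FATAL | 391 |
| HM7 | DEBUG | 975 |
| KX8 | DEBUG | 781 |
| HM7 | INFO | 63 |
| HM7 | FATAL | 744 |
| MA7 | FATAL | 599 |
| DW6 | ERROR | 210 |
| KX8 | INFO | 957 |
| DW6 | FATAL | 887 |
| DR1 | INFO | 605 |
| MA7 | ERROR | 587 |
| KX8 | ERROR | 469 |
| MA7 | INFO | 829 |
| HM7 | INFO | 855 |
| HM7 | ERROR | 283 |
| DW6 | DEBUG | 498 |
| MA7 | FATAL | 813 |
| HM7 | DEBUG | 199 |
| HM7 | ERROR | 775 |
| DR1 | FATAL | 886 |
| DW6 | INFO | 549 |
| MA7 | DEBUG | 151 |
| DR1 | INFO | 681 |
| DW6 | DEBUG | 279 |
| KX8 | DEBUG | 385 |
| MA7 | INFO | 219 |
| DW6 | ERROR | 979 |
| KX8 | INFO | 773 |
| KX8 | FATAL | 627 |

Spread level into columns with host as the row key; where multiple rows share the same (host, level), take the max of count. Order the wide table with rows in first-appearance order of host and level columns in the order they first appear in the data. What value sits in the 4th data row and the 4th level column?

With rows in first-appearance order of host, row 4 is host=HM7. level columns in first-appearance order: DEBUG, FATAL, ERROR, INFO; column 4 is INFO.
Long rows with host=HM7, level=INFO: max(63, 855) = 855.

855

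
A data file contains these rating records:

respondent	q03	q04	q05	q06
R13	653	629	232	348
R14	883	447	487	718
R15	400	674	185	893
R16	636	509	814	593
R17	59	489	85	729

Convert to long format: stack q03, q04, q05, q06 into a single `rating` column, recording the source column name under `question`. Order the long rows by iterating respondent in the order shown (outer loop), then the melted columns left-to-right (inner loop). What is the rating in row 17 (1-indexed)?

20 rows total (5 × 4). Row 17: index ⌊(17-1)/4⌋ = 4 into respondent → R17; (17-1) mod 4 = 0 into the melted columns → q03.
So row 17 is (R17, q03, 59); rating = 59.

59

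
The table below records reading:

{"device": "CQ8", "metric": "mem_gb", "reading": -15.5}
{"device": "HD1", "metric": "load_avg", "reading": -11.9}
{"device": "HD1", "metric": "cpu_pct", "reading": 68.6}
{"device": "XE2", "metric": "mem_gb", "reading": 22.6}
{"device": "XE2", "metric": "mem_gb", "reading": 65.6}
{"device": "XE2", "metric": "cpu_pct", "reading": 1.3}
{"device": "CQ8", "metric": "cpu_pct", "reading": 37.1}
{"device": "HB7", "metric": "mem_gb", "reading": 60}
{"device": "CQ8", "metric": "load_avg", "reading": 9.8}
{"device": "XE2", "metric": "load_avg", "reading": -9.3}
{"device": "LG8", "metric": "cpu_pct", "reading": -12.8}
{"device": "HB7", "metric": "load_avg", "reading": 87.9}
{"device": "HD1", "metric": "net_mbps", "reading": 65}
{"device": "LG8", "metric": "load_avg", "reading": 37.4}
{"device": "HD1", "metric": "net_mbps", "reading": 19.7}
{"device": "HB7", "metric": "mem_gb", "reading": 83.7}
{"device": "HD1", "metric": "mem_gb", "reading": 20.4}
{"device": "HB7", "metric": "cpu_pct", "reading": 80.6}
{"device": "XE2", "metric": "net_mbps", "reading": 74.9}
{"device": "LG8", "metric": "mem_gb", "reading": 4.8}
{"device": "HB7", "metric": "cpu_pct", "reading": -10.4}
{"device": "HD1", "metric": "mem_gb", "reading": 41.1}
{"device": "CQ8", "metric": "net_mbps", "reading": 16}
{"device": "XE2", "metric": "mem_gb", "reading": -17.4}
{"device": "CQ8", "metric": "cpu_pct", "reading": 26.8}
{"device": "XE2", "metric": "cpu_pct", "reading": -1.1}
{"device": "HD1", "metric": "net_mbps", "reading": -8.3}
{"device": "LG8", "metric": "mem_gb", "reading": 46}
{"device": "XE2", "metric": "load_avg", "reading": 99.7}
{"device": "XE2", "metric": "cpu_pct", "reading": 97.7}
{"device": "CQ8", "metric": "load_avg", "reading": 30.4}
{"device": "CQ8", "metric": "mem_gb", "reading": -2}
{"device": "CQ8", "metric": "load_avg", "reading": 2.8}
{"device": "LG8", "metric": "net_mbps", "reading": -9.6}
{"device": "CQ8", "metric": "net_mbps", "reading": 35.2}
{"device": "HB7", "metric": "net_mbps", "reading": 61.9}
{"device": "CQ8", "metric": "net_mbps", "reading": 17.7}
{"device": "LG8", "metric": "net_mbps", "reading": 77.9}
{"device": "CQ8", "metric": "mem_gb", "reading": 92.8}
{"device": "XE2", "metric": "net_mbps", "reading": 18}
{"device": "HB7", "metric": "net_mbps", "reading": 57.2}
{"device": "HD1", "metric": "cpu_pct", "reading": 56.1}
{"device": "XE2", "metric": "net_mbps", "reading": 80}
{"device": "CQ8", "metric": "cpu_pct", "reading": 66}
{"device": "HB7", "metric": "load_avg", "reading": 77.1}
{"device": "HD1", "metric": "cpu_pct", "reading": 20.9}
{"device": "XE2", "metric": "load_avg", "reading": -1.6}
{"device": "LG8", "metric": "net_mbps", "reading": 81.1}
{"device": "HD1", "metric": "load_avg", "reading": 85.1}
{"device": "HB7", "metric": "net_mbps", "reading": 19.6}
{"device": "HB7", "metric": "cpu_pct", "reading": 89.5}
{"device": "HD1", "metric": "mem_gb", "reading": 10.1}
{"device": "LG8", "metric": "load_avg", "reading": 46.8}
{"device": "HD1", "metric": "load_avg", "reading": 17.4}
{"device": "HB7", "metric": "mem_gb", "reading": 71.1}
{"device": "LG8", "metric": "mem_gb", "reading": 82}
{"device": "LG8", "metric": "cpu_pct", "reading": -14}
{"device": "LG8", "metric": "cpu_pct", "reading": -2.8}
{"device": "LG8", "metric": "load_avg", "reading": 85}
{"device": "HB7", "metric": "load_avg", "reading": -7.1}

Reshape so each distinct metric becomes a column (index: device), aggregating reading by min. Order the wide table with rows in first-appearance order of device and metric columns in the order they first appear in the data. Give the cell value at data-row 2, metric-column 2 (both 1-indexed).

-11.9

With rows in first-appearance order of device, row 2 is device=HD1. metric columns in first-appearance order: mem_gb, load_avg, cpu_pct, net_mbps; column 2 is load_avg.
Long rows with device=HD1, metric=load_avg: min(-11.9, 85.1, 17.4) = -11.9.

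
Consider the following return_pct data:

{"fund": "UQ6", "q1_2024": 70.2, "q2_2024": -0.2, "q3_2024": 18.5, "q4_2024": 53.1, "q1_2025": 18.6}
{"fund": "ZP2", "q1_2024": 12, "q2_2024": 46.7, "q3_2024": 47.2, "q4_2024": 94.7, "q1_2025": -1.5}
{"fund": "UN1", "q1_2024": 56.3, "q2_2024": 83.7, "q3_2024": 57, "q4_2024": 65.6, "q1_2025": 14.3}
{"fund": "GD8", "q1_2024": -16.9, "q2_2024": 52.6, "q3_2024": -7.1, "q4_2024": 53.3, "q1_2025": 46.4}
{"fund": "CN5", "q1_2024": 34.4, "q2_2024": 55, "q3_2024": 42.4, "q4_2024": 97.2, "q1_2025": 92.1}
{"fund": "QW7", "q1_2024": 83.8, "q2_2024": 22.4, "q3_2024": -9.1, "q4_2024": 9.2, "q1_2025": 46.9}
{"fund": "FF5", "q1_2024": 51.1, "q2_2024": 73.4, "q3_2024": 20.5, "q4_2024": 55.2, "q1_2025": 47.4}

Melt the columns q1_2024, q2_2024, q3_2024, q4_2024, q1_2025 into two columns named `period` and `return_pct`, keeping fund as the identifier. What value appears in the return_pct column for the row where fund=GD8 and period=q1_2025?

Unpivoting turns each (fund, wide-column) pair into one long row.
The wide cell at row GD8, column q1_2025 holds 46.4, so the long row (GD8, q1_2025) has return_pct=46.4.

46.4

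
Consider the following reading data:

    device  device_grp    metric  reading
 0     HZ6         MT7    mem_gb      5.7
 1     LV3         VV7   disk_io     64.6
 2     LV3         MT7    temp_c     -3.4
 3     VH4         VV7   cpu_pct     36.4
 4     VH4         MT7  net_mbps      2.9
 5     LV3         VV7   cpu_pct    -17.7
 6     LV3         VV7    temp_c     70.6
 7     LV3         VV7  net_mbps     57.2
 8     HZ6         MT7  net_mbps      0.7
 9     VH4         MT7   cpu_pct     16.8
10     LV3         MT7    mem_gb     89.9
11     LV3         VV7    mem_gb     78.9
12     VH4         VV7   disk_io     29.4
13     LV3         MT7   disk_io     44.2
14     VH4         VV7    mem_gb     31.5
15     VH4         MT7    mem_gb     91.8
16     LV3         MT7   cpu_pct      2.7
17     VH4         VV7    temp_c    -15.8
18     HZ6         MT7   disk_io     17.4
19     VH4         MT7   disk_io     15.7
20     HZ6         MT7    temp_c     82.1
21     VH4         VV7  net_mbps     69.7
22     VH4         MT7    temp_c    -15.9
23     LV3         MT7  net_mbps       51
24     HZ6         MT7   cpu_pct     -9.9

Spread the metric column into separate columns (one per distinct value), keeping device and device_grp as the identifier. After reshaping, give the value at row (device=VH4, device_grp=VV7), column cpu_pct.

Wide layout: rows indexed by device and device_grp, columns are the 5 distinct metric values (mem_gb, disk_io, temp_c, cpu_pct, net_mbps).
Cell (device=VH4, device_grp=VV7, metric=cpu_pct) draws from the long row where device=VH4, device_grp=VV7 and metric=cpu_pct, which has reading=36.4.

36.4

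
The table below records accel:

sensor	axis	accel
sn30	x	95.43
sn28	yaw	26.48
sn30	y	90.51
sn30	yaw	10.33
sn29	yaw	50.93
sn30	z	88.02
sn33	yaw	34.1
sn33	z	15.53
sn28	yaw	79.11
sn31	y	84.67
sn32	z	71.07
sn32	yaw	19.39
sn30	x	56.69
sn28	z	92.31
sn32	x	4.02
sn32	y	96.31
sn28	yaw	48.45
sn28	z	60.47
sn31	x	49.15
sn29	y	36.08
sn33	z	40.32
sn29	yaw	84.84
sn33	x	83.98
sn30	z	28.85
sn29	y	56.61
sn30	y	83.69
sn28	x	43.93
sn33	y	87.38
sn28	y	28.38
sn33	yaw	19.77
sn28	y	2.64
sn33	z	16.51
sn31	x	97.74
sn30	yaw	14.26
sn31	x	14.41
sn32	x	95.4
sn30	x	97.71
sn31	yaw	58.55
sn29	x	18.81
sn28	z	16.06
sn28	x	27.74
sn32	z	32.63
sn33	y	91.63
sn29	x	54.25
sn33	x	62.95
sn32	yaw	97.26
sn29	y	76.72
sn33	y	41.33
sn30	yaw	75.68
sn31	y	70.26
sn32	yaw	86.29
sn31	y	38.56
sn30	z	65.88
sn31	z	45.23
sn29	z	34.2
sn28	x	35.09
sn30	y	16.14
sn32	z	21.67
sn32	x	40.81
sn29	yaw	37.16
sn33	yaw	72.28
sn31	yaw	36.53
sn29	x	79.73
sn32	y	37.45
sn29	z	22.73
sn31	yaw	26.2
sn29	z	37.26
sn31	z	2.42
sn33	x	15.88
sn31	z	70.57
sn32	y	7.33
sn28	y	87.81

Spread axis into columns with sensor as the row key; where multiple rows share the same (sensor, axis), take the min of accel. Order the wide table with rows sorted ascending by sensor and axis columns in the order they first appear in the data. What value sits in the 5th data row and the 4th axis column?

With rows sorted ascending by sensor, row 5 is sensor=sn32. axis columns in first-appearance order: x, yaw, y, z; column 4 is z.
Long rows with sensor=sn32, axis=z: min(71.07, 32.63, 21.67) = 21.67.

21.67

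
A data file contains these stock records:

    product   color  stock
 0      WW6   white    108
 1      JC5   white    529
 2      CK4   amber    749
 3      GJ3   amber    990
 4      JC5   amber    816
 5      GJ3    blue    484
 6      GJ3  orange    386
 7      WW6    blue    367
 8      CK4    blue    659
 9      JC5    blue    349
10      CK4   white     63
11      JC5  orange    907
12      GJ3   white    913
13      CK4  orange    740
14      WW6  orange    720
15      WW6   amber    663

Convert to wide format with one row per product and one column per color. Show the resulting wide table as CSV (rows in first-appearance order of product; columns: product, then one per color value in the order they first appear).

Columns: product plus the 4 distinct color values (white, amber, blue, orange).
For example, row WW6 column white takes stock=108 from the long row (WW6, white).

product,white,amber,blue,orange
WW6,108,663,367,720
JC5,529,816,349,907
CK4,63,749,659,740
GJ3,913,990,484,386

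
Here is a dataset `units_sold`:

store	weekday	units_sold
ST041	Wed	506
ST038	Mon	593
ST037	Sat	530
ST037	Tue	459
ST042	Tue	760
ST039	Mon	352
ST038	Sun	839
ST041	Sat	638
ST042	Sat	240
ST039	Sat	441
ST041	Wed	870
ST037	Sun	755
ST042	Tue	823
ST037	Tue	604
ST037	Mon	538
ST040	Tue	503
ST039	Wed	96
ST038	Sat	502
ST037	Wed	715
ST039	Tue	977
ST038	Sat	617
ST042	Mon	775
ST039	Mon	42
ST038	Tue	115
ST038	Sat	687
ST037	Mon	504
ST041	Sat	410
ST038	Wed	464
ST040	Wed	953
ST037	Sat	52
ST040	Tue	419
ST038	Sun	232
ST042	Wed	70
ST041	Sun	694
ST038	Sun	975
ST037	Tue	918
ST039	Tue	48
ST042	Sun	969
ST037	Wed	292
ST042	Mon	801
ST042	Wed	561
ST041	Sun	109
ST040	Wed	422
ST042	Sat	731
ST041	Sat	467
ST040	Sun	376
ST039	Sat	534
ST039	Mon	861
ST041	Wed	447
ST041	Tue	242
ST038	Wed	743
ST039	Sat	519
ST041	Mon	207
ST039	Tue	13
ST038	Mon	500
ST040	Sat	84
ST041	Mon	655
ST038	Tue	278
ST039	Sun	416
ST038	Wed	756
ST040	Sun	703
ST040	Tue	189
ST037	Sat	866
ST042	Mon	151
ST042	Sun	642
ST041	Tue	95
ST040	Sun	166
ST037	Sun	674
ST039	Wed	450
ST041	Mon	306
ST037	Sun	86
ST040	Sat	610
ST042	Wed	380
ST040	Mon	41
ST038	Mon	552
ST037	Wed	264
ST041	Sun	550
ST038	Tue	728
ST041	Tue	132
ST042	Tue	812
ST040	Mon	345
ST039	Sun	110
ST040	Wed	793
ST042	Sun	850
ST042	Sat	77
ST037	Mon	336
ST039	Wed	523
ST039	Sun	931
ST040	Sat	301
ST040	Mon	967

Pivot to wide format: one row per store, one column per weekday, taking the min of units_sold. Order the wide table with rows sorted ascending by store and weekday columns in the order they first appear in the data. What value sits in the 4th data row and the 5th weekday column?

166

With rows sorted ascending by store, row 4 is store=ST040. weekday columns in first-appearance order: Wed, Mon, Sat, Tue, Sun; column 5 is Sun.
Long rows with store=ST040, weekday=Sun: min(376, 703, 166) = 166.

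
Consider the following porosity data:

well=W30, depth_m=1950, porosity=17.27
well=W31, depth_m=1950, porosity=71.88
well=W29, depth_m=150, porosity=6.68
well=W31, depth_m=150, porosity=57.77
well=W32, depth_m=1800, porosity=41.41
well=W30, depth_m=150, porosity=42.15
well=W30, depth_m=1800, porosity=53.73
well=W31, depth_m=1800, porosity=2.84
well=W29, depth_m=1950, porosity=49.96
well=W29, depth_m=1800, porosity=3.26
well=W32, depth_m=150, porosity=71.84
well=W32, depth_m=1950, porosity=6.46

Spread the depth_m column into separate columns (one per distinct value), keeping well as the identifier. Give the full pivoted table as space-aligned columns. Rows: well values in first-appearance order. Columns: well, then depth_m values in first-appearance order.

Columns: well plus the 3 distinct depth_m values (1950, 150, 1800).
For example, row W30 column 1950 takes porosity=17.27 from the long row (W30, 1950).

well  1950   150    1800 
W30   17.27  42.15  53.73
W31   71.88  57.77  2.84 
W29   49.96  6.68   3.26 
W32   6.46   71.84  41.41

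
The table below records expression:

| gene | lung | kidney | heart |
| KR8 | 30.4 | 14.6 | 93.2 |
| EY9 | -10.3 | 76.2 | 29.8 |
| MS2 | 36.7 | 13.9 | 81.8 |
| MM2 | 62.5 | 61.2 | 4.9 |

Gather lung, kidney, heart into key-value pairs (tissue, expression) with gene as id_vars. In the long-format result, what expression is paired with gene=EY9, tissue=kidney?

76.2

Unpivoting turns each (gene, wide-column) pair into one long row.
The wide cell at row EY9, column kidney holds 76.2, so the long row (EY9, kidney) has expression=76.2.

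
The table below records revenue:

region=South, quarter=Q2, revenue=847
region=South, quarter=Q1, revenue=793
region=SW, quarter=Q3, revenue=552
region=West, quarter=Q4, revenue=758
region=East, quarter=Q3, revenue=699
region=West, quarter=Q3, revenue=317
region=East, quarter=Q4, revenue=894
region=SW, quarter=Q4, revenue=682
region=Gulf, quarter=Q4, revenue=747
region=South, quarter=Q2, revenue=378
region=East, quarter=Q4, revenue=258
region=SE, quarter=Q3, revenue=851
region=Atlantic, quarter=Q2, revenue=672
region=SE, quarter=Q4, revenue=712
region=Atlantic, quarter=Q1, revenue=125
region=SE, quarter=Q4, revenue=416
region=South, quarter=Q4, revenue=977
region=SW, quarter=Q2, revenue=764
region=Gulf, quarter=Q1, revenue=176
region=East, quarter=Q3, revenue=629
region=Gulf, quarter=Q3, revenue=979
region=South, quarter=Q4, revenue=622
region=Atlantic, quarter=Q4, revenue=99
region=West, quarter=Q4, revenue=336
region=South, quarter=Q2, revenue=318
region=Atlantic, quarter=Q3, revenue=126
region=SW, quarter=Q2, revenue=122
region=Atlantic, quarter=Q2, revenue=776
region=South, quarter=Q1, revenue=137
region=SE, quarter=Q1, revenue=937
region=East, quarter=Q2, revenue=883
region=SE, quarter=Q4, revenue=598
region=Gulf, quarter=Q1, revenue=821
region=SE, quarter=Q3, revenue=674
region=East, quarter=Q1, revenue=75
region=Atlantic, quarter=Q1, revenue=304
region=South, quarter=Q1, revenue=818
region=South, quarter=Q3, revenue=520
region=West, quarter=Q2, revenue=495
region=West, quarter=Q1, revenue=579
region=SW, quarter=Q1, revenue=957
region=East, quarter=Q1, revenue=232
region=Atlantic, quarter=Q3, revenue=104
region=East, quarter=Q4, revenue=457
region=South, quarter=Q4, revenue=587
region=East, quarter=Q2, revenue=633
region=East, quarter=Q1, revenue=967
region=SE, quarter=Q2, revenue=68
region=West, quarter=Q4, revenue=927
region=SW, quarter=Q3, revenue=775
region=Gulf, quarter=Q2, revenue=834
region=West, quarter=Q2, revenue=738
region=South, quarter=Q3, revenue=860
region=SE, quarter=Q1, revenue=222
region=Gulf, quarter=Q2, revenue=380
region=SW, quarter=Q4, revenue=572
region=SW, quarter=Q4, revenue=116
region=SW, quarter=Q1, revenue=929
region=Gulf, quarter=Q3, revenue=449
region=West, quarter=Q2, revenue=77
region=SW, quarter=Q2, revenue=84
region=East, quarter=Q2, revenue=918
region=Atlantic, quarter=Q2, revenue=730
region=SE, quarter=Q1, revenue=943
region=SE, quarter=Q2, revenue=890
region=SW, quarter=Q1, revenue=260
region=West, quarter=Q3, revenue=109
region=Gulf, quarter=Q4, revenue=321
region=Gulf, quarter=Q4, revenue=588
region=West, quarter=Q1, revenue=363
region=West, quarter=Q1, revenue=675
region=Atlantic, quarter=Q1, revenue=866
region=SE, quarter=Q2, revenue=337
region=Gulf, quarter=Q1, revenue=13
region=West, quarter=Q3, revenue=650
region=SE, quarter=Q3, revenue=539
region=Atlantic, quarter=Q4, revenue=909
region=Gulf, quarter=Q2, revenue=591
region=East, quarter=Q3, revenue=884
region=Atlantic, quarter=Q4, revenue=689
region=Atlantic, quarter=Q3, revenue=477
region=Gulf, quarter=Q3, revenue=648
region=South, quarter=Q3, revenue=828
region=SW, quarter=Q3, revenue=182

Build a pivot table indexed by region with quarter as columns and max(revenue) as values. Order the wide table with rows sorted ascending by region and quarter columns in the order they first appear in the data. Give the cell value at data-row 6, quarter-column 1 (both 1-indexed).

With rows sorted ascending by region, row 6 is region=South. quarter columns in first-appearance order: Q2, Q1, Q3, Q4; column 1 is Q2.
Long rows with region=South, quarter=Q2: max(847, 378, 318) = 847.

847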